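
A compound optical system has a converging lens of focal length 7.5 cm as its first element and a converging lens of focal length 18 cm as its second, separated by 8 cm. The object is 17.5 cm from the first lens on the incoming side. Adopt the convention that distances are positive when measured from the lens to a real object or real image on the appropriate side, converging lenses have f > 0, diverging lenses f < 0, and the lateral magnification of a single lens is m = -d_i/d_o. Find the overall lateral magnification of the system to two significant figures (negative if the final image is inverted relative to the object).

Lens 1: 1/d_i1 = 1/f_1 - 1/d_o1 = 1/7.5 - 1/17.5 = 0.07619 cm^-1, so d_i1 = 13.125 cm.
m_1 = -(13.125)/17.5 = -0.7500.
This image would form 13.125 cm past lens 1, i.e. 5.125 cm beyond lens 2, so it is a virtual object for lens 2: d_o2 = 8 - 13.125 = -5.125 cm.
Lens 2: 1/d_i2 = 1/f_2 - 1/d_o2 = 1/18 - 1/(-5.125) = 0.25068 cm^-1, so d_i2 = 3.989 cm.
m_2 = -(3.989)/(-5.125) = 0.7784.
The system's lateral magnification is m_1 m_2 = (-0.7500)(0.7784) = -0.5838.

-0.58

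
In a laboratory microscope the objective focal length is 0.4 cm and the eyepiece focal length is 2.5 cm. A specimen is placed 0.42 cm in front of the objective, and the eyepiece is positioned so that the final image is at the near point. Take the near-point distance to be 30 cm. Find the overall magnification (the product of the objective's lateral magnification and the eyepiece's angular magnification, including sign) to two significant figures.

Objective: 1/d_i = 1/f_obj - 1/d_o = 1/0.4 - 1/0.42 = 0.11905 cm^-1, so d_i = 8.400 cm.
m_obj = -d_i/d_o = -8.400/0.42 = -20.000.
Eyepiece angular magnification (image at near point): M_eye = 1 + D/f_e = 1 + 30/2.5 = 13.000.
Overall M = m_obj x M_eye = (-20.000)(13.000) = -260.00.

-260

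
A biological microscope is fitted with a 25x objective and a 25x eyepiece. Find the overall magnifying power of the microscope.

The overall magnification of a compound microscope is the product of the objective and eyepiece magnifications:
M = M_obj x M_eye = 25 x 25 = 625.

625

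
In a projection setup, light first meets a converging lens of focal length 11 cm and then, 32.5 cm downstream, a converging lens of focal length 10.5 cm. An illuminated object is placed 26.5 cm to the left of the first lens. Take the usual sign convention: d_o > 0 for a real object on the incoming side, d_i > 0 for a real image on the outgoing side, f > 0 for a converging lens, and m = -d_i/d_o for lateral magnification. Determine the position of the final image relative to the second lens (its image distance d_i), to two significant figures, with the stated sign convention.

First lens: d_i1 = 1/(1/11 - 1/26.5) = 18.806 cm.
Object distance for lens 2: d_o2 = 32.5 - 18.806 = 13.694 cm.
Second lens: d_i2 = 1/(1/10.5 - 1/(13.694)) = 45.023 cm.

45 cm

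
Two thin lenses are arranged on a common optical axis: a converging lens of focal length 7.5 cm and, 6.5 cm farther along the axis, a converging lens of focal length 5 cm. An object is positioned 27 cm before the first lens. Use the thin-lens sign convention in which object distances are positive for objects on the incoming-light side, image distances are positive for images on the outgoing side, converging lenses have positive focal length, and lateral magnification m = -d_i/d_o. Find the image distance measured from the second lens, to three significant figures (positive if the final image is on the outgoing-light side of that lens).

2.19 cm

First lens: d_i1 = 1/(1/7.5 - 1/27) = 10.385 cm.
Since 10.385 cm > 6.5 cm, the first image lies past the second lens and serves as a virtual object: d_o2 = L - d_i1 = -3.885 cm.
Second lens: d_i2 = 1/(1/5 - 1/(-3.885)) = 2.186 cm.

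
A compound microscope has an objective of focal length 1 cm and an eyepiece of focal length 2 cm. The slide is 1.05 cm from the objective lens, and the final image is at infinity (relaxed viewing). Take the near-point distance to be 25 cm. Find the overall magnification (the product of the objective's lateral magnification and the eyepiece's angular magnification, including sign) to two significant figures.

-250

Objective: 1/d_i = 1/f_obj - 1/d_o = 1/1 - 1/1.05 = 0.04762 cm^-1, so d_i = 21.000 cm.
m_obj = -d_i/d_o = -21.000/1.05 = -20.000.
Eyepiece angular magnification (image at infinity): M_eye = D/f_e = 25/2 = 12.500.
Overall M = m_obj x M_eye = (-20.000)(12.500) = -250.00.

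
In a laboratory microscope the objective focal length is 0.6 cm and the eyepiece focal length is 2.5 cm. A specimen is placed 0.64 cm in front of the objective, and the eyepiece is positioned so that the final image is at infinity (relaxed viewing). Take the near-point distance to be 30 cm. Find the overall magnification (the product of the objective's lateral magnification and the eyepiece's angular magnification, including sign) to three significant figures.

Objective: 1/d_i = 1/f_obj - 1/d_o = 1/0.6 - 1/0.64 = 0.10417 cm^-1, so d_i = 9.600 cm.
m_obj = -d_i/d_o = -9.600/0.64 = -15.000.
Eyepiece angular magnification (image at infinity): M_eye = D/f_e = 30/2.5 = 12.000.
Overall M = m_obj x M_eye = (-15.000)(12.000) = -180.00.

-180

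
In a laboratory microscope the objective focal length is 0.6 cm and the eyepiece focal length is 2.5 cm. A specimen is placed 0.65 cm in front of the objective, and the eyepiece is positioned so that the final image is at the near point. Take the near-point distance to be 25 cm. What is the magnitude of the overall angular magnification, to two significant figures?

130

Objective: 1/d_i = 1/f_obj - 1/d_o = 1/0.6 - 1/0.65 = 0.12821 cm^-1, so d_i = 7.800 cm.
m_obj = -d_i/d_o = -7.800/0.65 = -12.000.
Eyepiece angular magnification (image at near point): M_eye = 1 + D/f_e = 1 + 25/2.5 = 11.000.
Overall M = m_obj x M_eye = (-12.000)(11.000) = -132.00.
|M| = 132.00.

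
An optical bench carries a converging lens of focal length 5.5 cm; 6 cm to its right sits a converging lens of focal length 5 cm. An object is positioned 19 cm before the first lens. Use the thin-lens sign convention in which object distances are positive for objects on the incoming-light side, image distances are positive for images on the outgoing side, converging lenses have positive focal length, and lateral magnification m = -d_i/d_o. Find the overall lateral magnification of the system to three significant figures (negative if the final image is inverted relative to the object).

-0.302

Lens 1: 1/d_i1 = 1/f_1 - 1/d_o1 = 1/5.5 - 1/19 = 0.12919 cm^-1, so d_i1 = 7.741 cm.
m_1 = -(7.741)/19 = -0.4074.
This image would form 7.741 cm past lens 1, i.e. 1.741 cm beyond lens 2, so it is a virtual object for lens 2: d_o2 = 6 - 7.741 = -1.741 cm.
Lens 2: 1/d_i2 = 1/f_2 - 1/d_o2 = 1/5 - 1/(-1.741) = 0.77447 cm^-1, so d_i2 = 1.291 cm.
m_2 = -(1.291)/(-1.741) = 0.7418.
Total m = m_1 x m_2 = (-0.4074)(0.7418) = -0.3022.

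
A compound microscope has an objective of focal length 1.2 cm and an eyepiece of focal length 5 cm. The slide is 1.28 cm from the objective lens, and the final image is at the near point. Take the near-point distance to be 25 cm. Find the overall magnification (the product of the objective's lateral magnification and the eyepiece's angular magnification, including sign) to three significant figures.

-90.0

Objective: 1/d_i = 1/f_obj - 1/d_o = 1/1.2 - 1/1.28 = 0.05208 cm^-1, so d_i = 19.200 cm.
m_obj = -d_i/d_o = -19.200/1.28 = -15.000.
Eyepiece angular magnification (image at near point): M_eye = 1 + D/f_e = 1 + 25/5 = 6.000.
Overall M = m_obj x M_eye = (-15.000)(6.000) = -90.00.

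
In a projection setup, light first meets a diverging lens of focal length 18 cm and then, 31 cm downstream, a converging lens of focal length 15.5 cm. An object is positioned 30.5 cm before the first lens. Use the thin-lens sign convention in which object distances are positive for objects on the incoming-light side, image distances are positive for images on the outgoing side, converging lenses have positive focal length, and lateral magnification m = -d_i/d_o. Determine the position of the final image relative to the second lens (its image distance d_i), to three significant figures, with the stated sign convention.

Lens 1: 1/d_i1 = 1/f_1 - 1/d_o1 = 1/(-18) - 1/30.5 = -0.08834 cm^-1, so d_i1 = -11.320 cm.
With d_i1 < 0 the first image is virtual and lies on the object side; the object distance for lens 2 is d_o2 = 31 - (-11.320) = 42.320 cm.
Lens 2: 1/d_i2 = 1/f_2 - 1/d_o2 = 1/15.5 - 1/(42.320) = 0.04089 cm^-1, so d_i2 = 24.458 cm.

24.5 cm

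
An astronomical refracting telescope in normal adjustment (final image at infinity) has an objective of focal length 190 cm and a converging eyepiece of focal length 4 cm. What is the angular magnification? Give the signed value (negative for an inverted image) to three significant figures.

-47.5

M = -f_obj/f_eye = -190/(4) = -47.500.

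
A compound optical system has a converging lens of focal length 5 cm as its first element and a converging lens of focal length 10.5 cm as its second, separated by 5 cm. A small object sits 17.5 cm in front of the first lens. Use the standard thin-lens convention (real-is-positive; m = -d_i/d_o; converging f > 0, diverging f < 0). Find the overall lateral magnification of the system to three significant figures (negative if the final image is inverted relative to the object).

Lens 1: 1/d_i1 = 1/f_1 - 1/d_o1 = 1/5 - 1/17.5 = 0.14286 cm^-1, so d_i1 = 7.000 cm.
m_1 = -(7.000)/17.5 = -0.4000.
This image would form 7.000 cm past lens 1, i.e. 2.000 cm beyond lens 2, so it is a virtual object for lens 2: d_o2 = 5 - 7.000 = -2.000 cm.
Lens 2: 1/d_i2 = 1/f_2 - 1/d_o2 = 1/10.5 - 1/(-2.000) = 0.59524 cm^-1, so d_i2 = 1.680 cm.
m_2 = -(1.680)/(-2.000) = 0.8400.
Total m = m_1 x m_2 = (-0.4000)(0.8400) = -0.3360.

-0.336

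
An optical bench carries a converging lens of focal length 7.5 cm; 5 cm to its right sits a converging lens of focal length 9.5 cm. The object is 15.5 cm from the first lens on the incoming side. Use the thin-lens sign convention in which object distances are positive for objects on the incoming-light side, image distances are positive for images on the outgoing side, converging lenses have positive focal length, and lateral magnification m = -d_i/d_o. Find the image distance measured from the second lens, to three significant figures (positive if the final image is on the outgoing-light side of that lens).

Lens 1: 1/d_i1 = 1/f_1 - 1/d_o1 = 1/7.5 - 1/15.5 = 0.06882 cm^-1, so d_i1 = 14.531 cm.
Since 14.531 cm > 5 cm, the first image lies past the second lens and serves as a virtual object: d_o2 = L - d_i1 = -9.531 cm.
Lens 2: 1/d_i2 = 1/f_2 - 1/d_o2 = 1/9.5 - 1/(-9.531) = 0.21018 cm^-1, so d_i2 = 4.758 cm.

4.76 cm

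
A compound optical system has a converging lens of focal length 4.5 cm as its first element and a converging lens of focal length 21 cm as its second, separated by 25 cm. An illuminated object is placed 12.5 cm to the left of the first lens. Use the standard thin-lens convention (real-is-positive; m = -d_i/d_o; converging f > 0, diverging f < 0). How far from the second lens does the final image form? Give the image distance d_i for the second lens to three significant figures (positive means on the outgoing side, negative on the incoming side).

-124 cm

Lens 1: 1/d_i1 = 1/f_1 - 1/d_o1 = 1/4.5 - 1/12.5 = 0.14222 cm^-1, so d_i1 = 7.031 cm.
Object distance for lens 2: d_o2 = 25 - 7.031 = 17.969 cm.
Lens 2: 1/d_i2 = 1/f_2 - 1/d_o2 = 1/21 - 1/(17.969) = -0.00803 cm^-1, so d_i2 = -124.485 cm.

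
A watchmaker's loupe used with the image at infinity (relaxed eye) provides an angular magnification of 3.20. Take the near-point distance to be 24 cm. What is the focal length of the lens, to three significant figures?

7.50 cm

For the image at infinity, M = D/f.
f = D/M = 24/3.2 = 7.500 cm.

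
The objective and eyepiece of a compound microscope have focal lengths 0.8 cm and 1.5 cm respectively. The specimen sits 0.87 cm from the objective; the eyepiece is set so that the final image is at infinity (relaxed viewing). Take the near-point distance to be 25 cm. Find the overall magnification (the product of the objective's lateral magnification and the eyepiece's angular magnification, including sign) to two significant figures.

-190

Objective: 1/d_i = 1/f_obj - 1/d_o = 1/0.8 - 1/0.87 = 0.10057 cm^-1, so d_i = 9.943 cm.
m_obj = -d_i/d_o = -9.943/0.87 = -11.429.
Eyepiece angular magnification (image at infinity): M_eye = D/f_e = 25/1.5 = 16.667.
Overall M = m_obj x M_eye = (-11.429)(16.667) = -190.48.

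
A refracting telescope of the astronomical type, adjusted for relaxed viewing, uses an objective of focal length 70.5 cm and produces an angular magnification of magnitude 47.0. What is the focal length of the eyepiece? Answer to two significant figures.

|M| = f_obj/f_eye, so f_eye = f_obj/|M| = 70.5/47.0 = 1.500 cm.

1.5 cm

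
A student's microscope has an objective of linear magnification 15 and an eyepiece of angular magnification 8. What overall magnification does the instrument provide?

The overall magnification of a compound microscope is the product of the objective and eyepiece magnifications:
M = M_obj x M_eye = 15 x 8 = 120.

120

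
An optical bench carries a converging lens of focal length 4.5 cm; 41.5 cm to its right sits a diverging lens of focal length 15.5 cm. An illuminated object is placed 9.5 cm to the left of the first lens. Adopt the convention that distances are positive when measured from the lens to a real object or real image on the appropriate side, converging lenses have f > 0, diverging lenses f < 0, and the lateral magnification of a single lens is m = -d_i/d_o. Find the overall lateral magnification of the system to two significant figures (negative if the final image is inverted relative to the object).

First lens: d_i1 = 1/(1/4.5 - 1/9.5) = 8.550 cm.
m_1 = -(8.550)/9.5 = -0.9000.
That image sits 32.950 cm in front of the second lens, so d_o2 = 32.950 cm.
Second lens: d_i2 = 1/(1/(-15.5) - 1/(32.950)) = -10.541 cm.
m_2 = -(-10.541)/(32.950) = 0.3199.
Total m = m_1 x m_2 = (-0.9000)(0.3199) = -0.2879.

-0.29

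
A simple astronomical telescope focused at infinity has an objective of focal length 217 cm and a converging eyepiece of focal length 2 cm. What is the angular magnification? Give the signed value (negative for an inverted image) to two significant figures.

M = -f_obj/f_eye = -217/(2) = -108.500.

-110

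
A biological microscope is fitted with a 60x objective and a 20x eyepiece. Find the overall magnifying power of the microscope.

The overall magnification of a compound microscope is the product of the objective and eyepiece magnifications:
M = M_obj x M_eye = 60 x 20 = 1200.

1200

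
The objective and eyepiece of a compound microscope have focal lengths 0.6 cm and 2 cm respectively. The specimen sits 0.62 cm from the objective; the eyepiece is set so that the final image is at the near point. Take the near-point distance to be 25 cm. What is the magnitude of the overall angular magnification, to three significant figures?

405

Objective: 1/d_i = 1/f_obj - 1/d_o = 1/0.6 - 1/0.62 = 0.05376 cm^-1, so d_i = 18.600 cm.
m_obj = -d_i/d_o = -18.600/0.62 = -30.000.
Eyepiece angular magnification (image at near point): M_eye = 1 + D/f_e = 1 + 25/2 = 13.500.
Overall M = m_obj x M_eye = (-30.000)(13.500) = -405.00.
|M| = 405.00.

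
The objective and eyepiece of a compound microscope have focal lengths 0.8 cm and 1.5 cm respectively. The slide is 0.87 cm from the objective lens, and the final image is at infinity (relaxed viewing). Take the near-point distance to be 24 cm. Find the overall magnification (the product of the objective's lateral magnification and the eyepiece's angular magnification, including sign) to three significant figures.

-183

Objective: 1/d_i = 1/f_obj - 1/d_o = 1/0.8 - 1/0.87 = 0.10057 cm^-1, so d_i = 9.943 cm.
m_obj = -d_i/d_o = -9.943/0.87 = -11.429.
Eyepiece angular magnification (image at infinity): M_eye = D/f_e = 24/1.5 = 16.000.
Overall M = m_obj x M_eye = (-11.429)(16.000) = -182.86.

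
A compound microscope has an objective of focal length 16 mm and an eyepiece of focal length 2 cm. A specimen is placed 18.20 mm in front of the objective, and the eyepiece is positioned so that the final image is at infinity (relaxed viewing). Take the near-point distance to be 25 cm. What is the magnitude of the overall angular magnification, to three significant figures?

Convert to cm: f_obj = 16 mm = 1.6 cm; d_o = 18.20 mm = 1.82 cm.
Objective: 1/d_i = 1/f_obj - 1/d_o = 1/1.6 - 1/1.82 = 0.07555 cm^-1, so d_i = 13.236 cm.
m_obj = -d_i/d_o = -13.236/1.82 = -7.273.
Eyepiece angular magnification (image at infinity): M_eye = D/f_e = 25/2 = 12.500.
Overall M = m_obj x M_eye = (-7.273)(12.500) = -90.91.
|M| = 90.91.

90.9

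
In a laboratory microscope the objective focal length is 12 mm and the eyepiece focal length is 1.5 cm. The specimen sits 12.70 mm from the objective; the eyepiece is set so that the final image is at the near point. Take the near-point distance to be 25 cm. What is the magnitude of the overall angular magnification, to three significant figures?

Convert to cm: f_obj = 12 mm = 1.2 cm; d_o = 12.70 mm = 1.27 cm.
Objective: 1/d_i = 1/f_obj - 1/d_o = 1/1.2 - 1/1.27 = 0.04593 cm^-1, so d_i = 21.771 cm.
m_obj = -d_i/d_o = -21.771/1.27 = -17.143.
Eyepiece angular magnification (image at near point): M_eye = 1 + D/f_e = 1 + 25/1.5 = 17.667.
Overall M = m_obj x M_eye = (-17.143)(17.667) = -302.86.
|M| = 302.86.

303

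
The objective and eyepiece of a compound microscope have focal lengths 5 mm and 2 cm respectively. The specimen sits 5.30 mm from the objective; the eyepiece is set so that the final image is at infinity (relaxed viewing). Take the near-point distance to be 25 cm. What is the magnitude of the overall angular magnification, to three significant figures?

208

Convert to cm: f_obj = 5 mm = 0.5 cm; d_o = 5.30 mm = 0.53 cm.
Objective: 1/d_i = 1/f_obj - 1/d_o = 1/0.5 - 1/0.53 = 0.11321 cm^-1, so d_i = 8.833 cm.
m_obj = -d_i/d_o = -8.833/0.53 = -16.667.
Eyepiece angular magnification (image at infinity): M_eye = D/f_e = 25/2 = 12.500.
Overall M = m_obj x M_eye = (-16.667)(12.500) = -208.33.
|M| = 208.33.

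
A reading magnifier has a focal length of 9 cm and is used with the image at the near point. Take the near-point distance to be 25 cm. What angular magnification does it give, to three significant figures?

M = 1 + D/f = 1 + 25/9 = 3.778.

3.78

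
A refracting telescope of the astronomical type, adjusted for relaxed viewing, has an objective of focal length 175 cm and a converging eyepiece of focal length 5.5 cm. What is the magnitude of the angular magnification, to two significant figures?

|M| = f_obj/|f_eye| = 175/5.5 = 31.818.

32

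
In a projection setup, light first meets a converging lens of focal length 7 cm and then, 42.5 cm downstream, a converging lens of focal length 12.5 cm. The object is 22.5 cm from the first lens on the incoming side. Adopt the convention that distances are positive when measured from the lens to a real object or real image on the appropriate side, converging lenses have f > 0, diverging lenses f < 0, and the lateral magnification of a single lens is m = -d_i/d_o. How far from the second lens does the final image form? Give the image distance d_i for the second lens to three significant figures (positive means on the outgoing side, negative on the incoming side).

20.4 cm

Lens 1: 1/d_i1 = 1/f_1 - 1/d_o1 = 1/7 - 1/22.5 = 0.09841 cm^-1, so d_i1 = 10.161 cm.
Object distance for lens 2: d_o2 = 42.5 - 10.161 = 32.339 cm.
Lens 2: 1/d_i2 = 1/f_2 - 1/d_o2 = 1/12.5 - 1/(32.339) = 0.04908 cm^-1, so d_i2 = 20.376 cm.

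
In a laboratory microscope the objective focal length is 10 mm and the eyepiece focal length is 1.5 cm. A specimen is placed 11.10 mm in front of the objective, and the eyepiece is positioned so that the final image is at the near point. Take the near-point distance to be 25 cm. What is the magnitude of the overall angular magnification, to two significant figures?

Convert to cm: f_obj = 10 mm = 1 cm; d_o = 11.10 mm = 1.11 cm.
Objective: 1/d_i = 1/f_obj - 1/d_o = 1/1 - 1/1.11 = 0.09910 cm^-1, so d_i = 10.091 cm.
m_obj = -d_i/d_o = -10.091/1.11 = -9.091.
Eyepiece angular magnification (image at near point): M_eye = 1 + D/f_e = 1 + 25/1.5 = 17.667.
Overall M = m_obj x M_eye = (-9.091)(17.667) = -160.61.
|M| = 160.61.

160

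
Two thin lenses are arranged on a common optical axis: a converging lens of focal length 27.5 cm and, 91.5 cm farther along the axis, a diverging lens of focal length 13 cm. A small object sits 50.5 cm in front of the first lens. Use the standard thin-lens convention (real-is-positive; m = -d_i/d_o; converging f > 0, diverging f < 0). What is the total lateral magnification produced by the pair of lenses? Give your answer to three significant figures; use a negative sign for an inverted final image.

-0.352

First lens: d_i1 = 1/(1/27.5 - 1/50.5) = 60.380 cm.
m_1 = -(60.380)/50.5 = -1.1957.
Object distance for lens 2: d_o2 = 91.5 - 60.380 = 31.120 cm.
Second lens: d_i2 = 1/(1/(-13) - 1/(31.120)) = -9.169 cm.
m_2 = -(-9.169)/(31.120) = 0.2947.
Overall magnification: m = m_1 m_2 = -0.3523.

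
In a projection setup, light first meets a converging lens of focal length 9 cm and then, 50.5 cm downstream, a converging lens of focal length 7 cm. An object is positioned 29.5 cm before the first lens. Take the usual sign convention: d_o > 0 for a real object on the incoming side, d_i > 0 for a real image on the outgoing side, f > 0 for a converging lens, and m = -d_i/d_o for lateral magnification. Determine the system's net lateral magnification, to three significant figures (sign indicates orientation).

0.101

First lens: d_i1 = 1/(1/9 - 1/29.5) = 12.951 cm.
m_1 = -(12.951)/29.5 = -0.4390.
That image sits 37.549 cm in front of the second lens, so d_o2 = 37.549 cm.
Second lens: d_i2 = 1/(1/7 - 1/(37.549)) = 8.604 cm.
m_2 = -(8.604)/(37.549) = -0.2291.
Total m = m_1 x m_2 = (-0.4390)(-0.2291) = 0.1006.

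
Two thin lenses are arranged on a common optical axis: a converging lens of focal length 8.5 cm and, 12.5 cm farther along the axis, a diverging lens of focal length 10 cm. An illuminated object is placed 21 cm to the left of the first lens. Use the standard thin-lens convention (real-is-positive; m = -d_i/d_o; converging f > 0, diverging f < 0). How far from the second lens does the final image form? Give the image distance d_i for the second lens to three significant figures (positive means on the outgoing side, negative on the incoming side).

Applying the thin-lens equation to the first lens, 1/8.5 = 1/21 + 1/d_i1, which gives d_i1 = 14.280 cm.
Since 14.280 cm > 12.5 cm, the first image lies past the second lens and serves as a virtual object: d_o2 = L - d_i1 = -1.780 cm.
Applying the thin-lens equation again with f_2 = -10 cm and d_o2 = -1.780 cm gives d_i2 = 2.165 cm.

2.17 cm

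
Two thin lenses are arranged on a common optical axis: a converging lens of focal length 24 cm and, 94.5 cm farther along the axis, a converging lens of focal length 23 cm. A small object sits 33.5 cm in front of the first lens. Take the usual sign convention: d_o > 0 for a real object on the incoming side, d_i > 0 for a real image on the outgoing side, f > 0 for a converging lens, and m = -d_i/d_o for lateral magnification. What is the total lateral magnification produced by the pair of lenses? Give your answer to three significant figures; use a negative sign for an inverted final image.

Applying the thin-lens equation to the first lens, 1/24 = 1/33.5 + 1/d_i1, which gives d_i1 = 84.632 cm.
Its lateral magnification is m_1 = -d_i1/d_o1 = -(84.632)/33.5 = -2.5263.
That image sits 9.868 cm in front of the second lens, so d_o2 = 9.868 cm.
Applying the thin-lens equation again with f_2 = 23 cm and d_o2 = 9.868 cm gives d_i2 = -17.285 cm.
m_2 = -(-17.285)/(9.868) = 1.7515.
The system's lateral magnification is m_1 m_2 = (-2.5263)(1.7515) = -4.4248.

-4.42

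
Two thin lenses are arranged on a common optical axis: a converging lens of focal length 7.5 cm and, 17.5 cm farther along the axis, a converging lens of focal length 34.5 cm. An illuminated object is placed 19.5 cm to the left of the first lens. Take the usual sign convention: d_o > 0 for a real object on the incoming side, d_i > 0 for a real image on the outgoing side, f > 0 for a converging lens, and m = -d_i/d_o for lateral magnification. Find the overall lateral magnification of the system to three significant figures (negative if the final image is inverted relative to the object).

-0.739

Lens 1: 1/d_i1 = 1/f_1 - 1/d_o1 = 1/7.5 - 1/19.5 = 0.08205 cm^-1, so d_i1 = 12.188 cm.
m_1 = -(12.188)/19.5 = -0.6250.
The intermediate image is 12.188 cm to the right of lens 1, so d_o2 = L - d_i1 = 17.5 - 12.188 = 5.312 cm.
Lens 2: 1/d_i2 = 1/f_2 - 1/d_o2 = 1/34.5 - 1/(5.312) = -0.15925 cm^-1, so d_i2 = -6.279 cm.
m_2 = -(-6.279)/(5.312) = 1.1820.
Total m = m_1 x m_2 = (-0.6250)(1.1820) = -0.7388.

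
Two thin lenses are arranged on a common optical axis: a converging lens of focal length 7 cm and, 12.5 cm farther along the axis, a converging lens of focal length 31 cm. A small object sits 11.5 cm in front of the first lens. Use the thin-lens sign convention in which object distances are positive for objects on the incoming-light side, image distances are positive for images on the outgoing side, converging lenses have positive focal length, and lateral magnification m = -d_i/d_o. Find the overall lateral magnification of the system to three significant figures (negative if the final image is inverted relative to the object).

First lens: d_i1 = 1/(1/7 - 1/11.5) = 17.889 cm.
m_1 = -(17.889)/11.5 = -1.5556.
Since 17.889 cm > 12.5 cm, the first image lies past the second lens and serves as a virtual object: d_o2 = L - d_i1 = -5.389 cm.
Second lens: d_i2 = 1/(1/31 - 1/(-5.389)) = 4.591 cm.
m_2 = -(4.591)/(-5.389) = 0.8519.
Total m = m_1 x m_2 = (-1.5556)(0.8519) = -1.3252.

-1.33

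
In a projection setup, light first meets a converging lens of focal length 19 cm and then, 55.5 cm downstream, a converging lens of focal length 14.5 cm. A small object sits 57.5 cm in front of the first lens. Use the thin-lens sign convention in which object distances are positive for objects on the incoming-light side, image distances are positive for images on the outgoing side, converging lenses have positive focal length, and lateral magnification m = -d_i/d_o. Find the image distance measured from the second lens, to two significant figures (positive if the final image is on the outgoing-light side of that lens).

Lens 1: 1/d_i1 = 1/f_1 - 1/d_o1 = 1/19 - 1/57.5 = 0.03524 cm^-1, so d_i1 = 28.377 cm.
That image sits 27.123 cm in front of the second lens, so d_o2 = 27.123 cm.
Lens 2: 1/d_i2 = 1/f_2 - 1/d_o2 = 1/14.5 - 1/(27.123) = 0.03210 cm^-1, so d_i2 = 31.156 cm.

31 cm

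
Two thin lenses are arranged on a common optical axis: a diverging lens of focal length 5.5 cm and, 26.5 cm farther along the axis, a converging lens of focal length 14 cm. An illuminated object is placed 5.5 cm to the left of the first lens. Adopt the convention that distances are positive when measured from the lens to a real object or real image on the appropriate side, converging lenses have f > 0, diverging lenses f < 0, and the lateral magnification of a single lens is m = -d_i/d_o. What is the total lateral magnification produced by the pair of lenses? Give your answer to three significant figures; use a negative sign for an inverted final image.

Lens 1: 1/d_i1 = 1/f_1 - 1/d_o1 = 1/(-5.5) - 1/5.5 = -0.36364 cm^-1, so d_i1 = -2.750 cm.
m_1 = -(-2.750)/5.5 = 0.5000.
The intermediate image is virtual, 2.750 cm to the left of lens 1, so d_o2 = L - d_i1 = 26.5 - (-2.750) = 29.250 cm.
Lens 2: 1/d_i2 = 1/f_2 - 1/d_o2 = 1/14 - 1/(29.250) = 0.03724 cm^-1, so d_i2 = 26.852 cm.
m_2 = -(26.852)/(29.250) = -0.9180.
Total m = m_1 x m_2 = (0.5000)(-0.9180) = -0.4590.

-0.459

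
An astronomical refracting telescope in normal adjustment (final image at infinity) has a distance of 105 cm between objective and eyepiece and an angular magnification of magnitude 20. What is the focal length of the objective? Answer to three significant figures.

100 cm

In normal adjustment the tube length equals f_obj + f_eye and |M| = f_obj/f_eye.
So f_obj = 20 f_eye and 20 f_eye + f_eye = 105 cm, giving f_eye = 105/21 = 5.000 cm and f_obj = 100.000 cm.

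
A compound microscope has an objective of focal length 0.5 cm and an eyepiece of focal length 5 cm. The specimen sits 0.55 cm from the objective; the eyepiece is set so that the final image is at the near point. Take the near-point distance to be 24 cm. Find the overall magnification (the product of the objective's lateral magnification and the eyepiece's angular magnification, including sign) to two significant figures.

-58

Objective: 1/d_i = 1/f_obj - 1/d_o = 1/0.5 - 1/0.55 = 0.18182 cm^-1, so d_i = 5.500 cm.
m_obj = -d_i/d_o = -5.500/0.55 = -10.000.
Eyepiece angular magnification (image at near point): M_eye = 1 + D/f_e = 1 + 24/5 = 5.800.
Overall M = m_obj x M_eye = (-10.000)(5.800) = -58.00.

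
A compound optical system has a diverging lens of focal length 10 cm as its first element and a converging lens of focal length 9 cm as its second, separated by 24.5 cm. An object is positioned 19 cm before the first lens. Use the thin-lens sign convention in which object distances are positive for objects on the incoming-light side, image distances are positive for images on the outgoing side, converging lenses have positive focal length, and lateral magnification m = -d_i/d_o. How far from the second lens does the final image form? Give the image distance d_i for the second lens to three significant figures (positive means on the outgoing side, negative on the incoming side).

12.7 cm

First lens: d_i1 = 1/(1/(-10) - 1/19) = -6.552 cm.
With d_i1 < 0 the first image is virtual and lies on the object side; the object distance for lens 2 is d_o2 = 24.5 - (-6.552) = 31.052 cm.
Second lens: d_i2 = 1/(1/9 - 1/(31.052)) = 12.673 cm.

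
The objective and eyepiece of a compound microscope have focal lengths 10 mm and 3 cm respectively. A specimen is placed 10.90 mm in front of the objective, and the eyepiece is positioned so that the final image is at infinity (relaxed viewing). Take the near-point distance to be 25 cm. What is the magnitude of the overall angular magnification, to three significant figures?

92.6

Convert to cm: f_obj = 10 mm = 1 cm; d_o = 10.90 mm = 1.09 cm.
Objective: 1/d_i = 1/f_obj - 1/d_o = 1/1 - 1/1.09 = 0.08257 cm^-1, so d_i = 12.111 cm.
m_obj = -d_i/d_o = -12.111/1.09 = -11.111.
Eyepiece angular magnification (image at infinity): M_eye = D/f_e = 25/3 = 8.333.
Overall M = m_obj x M_eye = (-11.111)(8.333) = -92.59.
|M| = 92.59.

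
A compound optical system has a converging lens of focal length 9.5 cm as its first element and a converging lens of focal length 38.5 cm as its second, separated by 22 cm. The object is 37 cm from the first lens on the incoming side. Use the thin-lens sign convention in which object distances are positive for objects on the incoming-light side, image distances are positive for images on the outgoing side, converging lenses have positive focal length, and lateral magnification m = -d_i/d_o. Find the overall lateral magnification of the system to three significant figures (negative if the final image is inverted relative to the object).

-0.454

Lens 1: 1/d_i1 = 1/f_1 - 1/d_o1 = 1/9.5 - 1/37 = 0.07824 cm^-1, so d_i1 = 12.782 cm.
m_1 = -(12.782)/37 = -0.3455.
Object distance for lens 2: d_o2 = 22 - 12.782 = 9.218 cm.
Lens 2: 1/d_i2 = 1/f_2 - 1/d_o2 = 1/38.5 - 1/(9.218) = -0.08251 cm^-1, so d_i2 = -12.120 cm.
m_2 = -(-12.120)/(9.218) = 1.3148.
Overall magnification: m = m_1 m_2 = -0.4542.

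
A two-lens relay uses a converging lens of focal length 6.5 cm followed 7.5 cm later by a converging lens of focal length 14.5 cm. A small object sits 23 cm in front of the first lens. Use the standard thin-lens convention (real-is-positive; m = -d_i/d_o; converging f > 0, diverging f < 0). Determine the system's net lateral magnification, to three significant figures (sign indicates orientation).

First lens: d_i1 = 1/(1/6.5 - 1/23) = 9.061 cm.
m_1 = -(9.061)/23 = -0.3939.
This image would form 9.061 cm past lens 1, i.e. 1.561 cm beyond lens 2, so it is a virtual object for lens 2: d_o2 = 7.5 - 9.061 = -1.561 cm.
Second lens: d_i2 = 1/(1/14.5 - 1/(-1.561)) = 1.409 cm.
m_2 = -(1.409)/(-1.561) = 0.9028.
Total m = m_1 x m_2 = (-0.3939)(0.9028) = -0.3557.

-0.356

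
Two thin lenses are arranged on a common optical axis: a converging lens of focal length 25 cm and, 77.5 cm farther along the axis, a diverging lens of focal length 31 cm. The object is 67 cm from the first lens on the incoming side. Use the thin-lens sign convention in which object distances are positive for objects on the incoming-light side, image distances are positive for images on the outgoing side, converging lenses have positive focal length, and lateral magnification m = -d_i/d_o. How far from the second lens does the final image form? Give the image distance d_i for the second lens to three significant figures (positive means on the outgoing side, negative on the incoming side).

-17.0 cm

First lens: d_i1 = 1/(1/25 - 1/67) = 39.881 cm.
Object distance for lens 2: d_o2 = 77.5 - 39.881 = 37.619 cm.
Second lens: d_i2 = 1/(1/(-31) - 1/(37.619)) = -16.995 cm.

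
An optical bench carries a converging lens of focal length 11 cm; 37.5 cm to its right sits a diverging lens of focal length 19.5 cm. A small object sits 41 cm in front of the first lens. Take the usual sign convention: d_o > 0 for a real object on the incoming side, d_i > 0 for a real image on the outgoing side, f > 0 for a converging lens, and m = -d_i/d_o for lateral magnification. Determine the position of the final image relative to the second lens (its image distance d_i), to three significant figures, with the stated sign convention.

First lens: d_i1 = 1/(1/11 - 1/41) = 15.033 cm.
The intermediate image is 15.033 cm to the right of lens 1, so d_o2 = L - d_i1 = 37.5 - 15.033 = 22.467 cm.
Second lens: d_i2 = 1/(1/(-19.5) - 1/(22.467)) = -10.439 cm.

-10.4 cm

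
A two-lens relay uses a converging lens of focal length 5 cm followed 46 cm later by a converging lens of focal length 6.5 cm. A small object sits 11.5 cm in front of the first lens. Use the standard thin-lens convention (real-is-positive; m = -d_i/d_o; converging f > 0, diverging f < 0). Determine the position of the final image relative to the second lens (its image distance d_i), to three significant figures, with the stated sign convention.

Lens 1: 1/d_i1 = 1/f_1 - 1/d_o1 = 1/5 - 1/11.5 = 0.11304 cm^-1, so d_i1 = 8.846 cm.
The intermediate image is 8.846 cm to the right of lens 1, so d_o2 = L - d_i1 = 46 - 8.846 = 37.154 cm.
Lens 2: 1/d_i2 = 1/f_2 - 1/d_o2 = 1/6.5 - 1/(37.154) = 0.12693 cm^-1, so d_i2 = 7.878 cm.

7.88 cm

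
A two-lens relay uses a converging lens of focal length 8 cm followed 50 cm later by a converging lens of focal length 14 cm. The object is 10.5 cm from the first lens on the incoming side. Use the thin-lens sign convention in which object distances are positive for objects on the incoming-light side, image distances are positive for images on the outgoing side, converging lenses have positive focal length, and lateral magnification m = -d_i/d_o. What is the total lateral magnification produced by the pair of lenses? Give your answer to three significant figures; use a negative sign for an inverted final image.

First lens: d_i1 = 1/(1/8 - 1/10.5) = 33.600 cm.
m_1 = -(33.600)/10.5 = -3.2000.
That image sits 16.400 cm in front of the second lens, so d_o2 = 16.400 cm.
Second lens: d_i2 = 1/(1/14 - 1/(16.400)) = 95.667 cm.
m_2 = -(95.667)/(16.400) = -5.8333.
The system's lateral magnification is m_1 m_2 = (-3.2000)(-5.8333) = 18.6667.

18.7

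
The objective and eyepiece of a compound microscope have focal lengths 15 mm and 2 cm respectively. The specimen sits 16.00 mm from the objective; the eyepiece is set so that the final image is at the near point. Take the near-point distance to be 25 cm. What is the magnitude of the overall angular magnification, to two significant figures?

Convert to cm: f_obj = 15 mm = 1.5 cm; d_o = 16.00 mm = 1.60 cm.
Objective: 1/d_i = 1/f_obj - 1/d_o = 1/1.5 - 1/1.60 = 0.04167 cm^-1, so d_i = 24.000 cm.
m_obj = -d_i/d_o = -24.000/1.60 = -15.000.
Eyepiece angular magnification (image at near point): M_eye = 1 + D/f_e = 1 + 25/2 = 13.500.
Overall M = m_obj x M_eye = (-15.000)(13.500) = -202.50.
|M| = 202.50.

200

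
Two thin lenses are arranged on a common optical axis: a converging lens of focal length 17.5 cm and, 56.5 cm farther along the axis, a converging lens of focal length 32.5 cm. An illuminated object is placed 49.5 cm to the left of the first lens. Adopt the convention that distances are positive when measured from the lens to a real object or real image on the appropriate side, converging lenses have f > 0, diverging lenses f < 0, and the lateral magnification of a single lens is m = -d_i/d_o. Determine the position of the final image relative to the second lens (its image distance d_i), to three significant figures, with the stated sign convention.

-312 cm

Applying the thin-lens equation to the first lens, 1/17.5 = 1/49.5 + 1/d_i1, which gives d_i1 = 27.070 cm.
That image sits 29.430 cm in front of the second lens, so d_o2 = 29.430 cm.
Applying the thin-lens equation again with f_2 = 32.5 cm and d_o2 = 29.430 cm gives d_i2 = -311.520 cm.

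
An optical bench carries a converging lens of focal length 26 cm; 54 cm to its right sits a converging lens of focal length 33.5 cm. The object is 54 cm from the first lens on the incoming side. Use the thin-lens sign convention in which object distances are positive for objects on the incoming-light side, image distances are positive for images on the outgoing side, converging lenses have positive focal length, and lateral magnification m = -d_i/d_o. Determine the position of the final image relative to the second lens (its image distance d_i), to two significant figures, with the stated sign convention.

First lens: d_i1 = 1/(1/26 - 1/54) = 50.143 cm.
Object distance for lens 2: d_o2 = 54 - 50.143 = 3.857 cm.
Second lens: d_i2 = 1/(1/33.5 - 1/(3.857)) = -4.359 cm.

-4.4 cm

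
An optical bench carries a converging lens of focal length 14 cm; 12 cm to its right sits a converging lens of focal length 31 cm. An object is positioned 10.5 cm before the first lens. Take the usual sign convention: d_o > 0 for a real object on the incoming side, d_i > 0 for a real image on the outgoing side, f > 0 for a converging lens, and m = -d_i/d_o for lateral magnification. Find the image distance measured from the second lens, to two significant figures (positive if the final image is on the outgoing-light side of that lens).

Applying the thin-lens equation to the first lens, 1/14 = 1/10.5 + 1/d_i1, which gives d_i1 = -42.000 cm.
With d_i1 < 0 the first image is virtual and lies on the object side; the object distance for lens 2 is d_o2 = 12 - (-42.000) = 54.000 cm.
Applying the thin-lens equation again with f_2 = 31 cm and d_o2 = 54.000 cm gives d_i2 = 72.783 cm.

73 cm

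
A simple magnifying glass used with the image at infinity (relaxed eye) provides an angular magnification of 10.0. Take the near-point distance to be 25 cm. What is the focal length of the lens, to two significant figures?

2.5 cm

For the image at infinity, M = D/f.
f = D/M = 25/10.0 = 2.500 cm.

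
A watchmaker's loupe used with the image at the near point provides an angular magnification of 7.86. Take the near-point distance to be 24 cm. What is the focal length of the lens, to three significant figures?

For the image at the near point, M = 1 + D/f.
f = D/(M - 1) = 24/(7.86 - 1) = 3.499 cm.

3.50 cm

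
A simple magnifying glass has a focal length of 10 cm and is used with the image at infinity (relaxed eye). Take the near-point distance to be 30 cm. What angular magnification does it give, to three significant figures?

M = D/f = 30/10 = 3.000.

3.00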